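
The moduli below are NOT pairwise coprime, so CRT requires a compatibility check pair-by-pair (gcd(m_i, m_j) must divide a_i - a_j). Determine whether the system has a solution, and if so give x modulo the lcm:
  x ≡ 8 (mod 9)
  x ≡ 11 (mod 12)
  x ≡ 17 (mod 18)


Moduli 9, 12, 18 are not pairwise coprime, so CRT works modulo lcm(m_i) when all pairwise compatibility conditions hold.
Pairwise compatibility: gcd(m_i, m_j) must divide a_i - a_j for every pair.
Merge one congruence at a time:
  Start: x ≡ 8 (mod 9).
  Combine with x ≡ 11 (mod 12): gcd(9, 12) = 3; 11 - 8 = 3, which IS divisible by 3, so compatible.
    Write x = 8 + 9·t and substitute into x ≡ 11 (mod 12): 9·t ≡ 11 − 8 = 3 (mod 12).
    Divide the congruence (and modulus) by g = 3: 3·t ≡ 1 (mod 4).
    The inverse of 3 mod 4 is 3 (since 3·3 = 9 = 2·4 + 1), so t ≡ 3·1 = 3 ≡ 3 (mod 4).
    Then x = 8 + 9·3 = 35, valid modulo lcm(9, 12) = 36: x ≡ 35 (mod 36).
  Combine with x ≡ 17 (mod 18): gcd(36, 18) = 18; 17 - 35 = -18, which IS divisible by 18, so compatible.
    Write x = 35 + 36·t and substitute into x ≡ 17 (mod 18): 36·t ≡ 17 − 35 = -18 (mod 18).
    Divide the congruence (and modulus) by g = 18: 2·t ≡ -1 (mod 1).
    Modulo 1 every t works; take t = 0.
    Then x = 35 + 36·0 = 35, valid modulo lcm(36, 18) = 36: x ≡ 35 (mod 36).
Verify: 35 mod 9 = 8, 35 mod 12 = 11, 35 mod 18 = 17.

x ≡ 35 (mod 36).


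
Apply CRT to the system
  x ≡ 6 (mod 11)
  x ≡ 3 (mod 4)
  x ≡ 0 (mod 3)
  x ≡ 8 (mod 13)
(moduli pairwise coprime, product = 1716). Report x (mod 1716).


Product of moduli M = 11 · 4 · 3 · 13 = 1716.
Merge one congruence at a time:
  Start: x ≡ 6 (mod 11).
  Combine with x ≡ 3 (mod 4); new modulus lcm = 44.
    Write x = 6 + 11·t and substitute into x ≡ 3 (mod 4): 11·t ≡ 3 − 6 = -3 (mod 4).
    Reduce coefficients mod 4: 3·t ≡ 1 (mod 4).
    The inverse of 3 mod 4 is 3 (since 3·3 = 9 = 2·4 + 1), so t ≡ 3·1 = 3 ≡ 3 (mod 4).
    Then x = 6 + 11·3 = 39, valid modulo lcm(11, 4) = 44: x ≡ 39 (mod 44).
  Combine with x ≡ 0 (mod 3); new modulus lcm = 132.
    Write x = 39 + 44·t and substitute into x ≡ 0 (mod 3): 44·t ≡ 0 − 39 = -39 (mod 3).
    Reduce coefficients mod 3: 2·t ≡ 0 (mod 3).
    The inverse of 2 mod 3 is 2 (since 2·2 = 4 = 1·3 + 1), so t ≡ 2·0 = 0 ≡ 0 (mod 3).
    Then x = 39 + 44·0 = 39, valid modulo lcm(44, 3) = 132: x ≡ 39 (mod 132).
  Combine with x ≡ 8 (mod 13); new modulus lcm = 1716.
    Write x = 39 + 132·t and substitute into x ≡ 8 (mod 13): 132·t ≡ 8 − 39 = -31 (mod 13).
    Reduce coefficients mod 13: 2·t ≡ 8 (mod 13).
    The inverse of 2 mod 13 is 7 (since 2·7 = 14 = 1·13 + 1), so t ≡ 7·8 = 56 ≡ 4 (mod 13).
    Then x = 39 + 132·4 = 567, valid modulo lcm(132, 13) = 1716: x ≡ 567 (mod 1716).
Verify against each original: 567 mod 11 = 6, 567 mod 4 = 3, 567 mod 3 = 0, 567 mod 13 = 8.

x ≡ 567 (mod 1716).


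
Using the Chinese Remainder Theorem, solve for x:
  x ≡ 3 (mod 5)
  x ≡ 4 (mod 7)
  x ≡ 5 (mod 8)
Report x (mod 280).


Moduli 5, 7, 8 are pairwise coprime; by CRT there is a unique solution modulo M = 5 · 7 · 8 = 280.
Solve pairwise, accumulating the modulus:
  Start with x ≡ 3 (mod 5).
  Combine with x ≡ 4 (mod 7): since gcd(5, 7) = 1, we get a unique residue mod 35.
    Write x = 3 + 5·t and substitute into x ≡ 4 (mod 7): 5·t ≡ 4 − 3 = 1 (mod 7).
    The inverse of 5 mod 7 is 3 (since 5·3 = 15 = 2·7 + 1), so t ≡ 3·1 = 3 ≡ 3 (mod 7).
    Then x = 3 + 5·3 = 18, valid modulo lcm(5, 7) = 35: x ≡ 18 (mod 35).
  Combine with x ≡ 5 (mod 8): since gcd(35, 8) = 1, we get a unique residue mod 280.
    Write x = 18 + 35·t and substitute into x ≡ 5 (mod 8): 35·t ≡ 5 − 18 = -13 (mod 8).
    Reduce coefficients mod 8: 3·t ≡ 3 (mod 8).
    The inverse of 3 mod 8 is 3 (since 3·3 = 9 = 1·8 + 1), so t ≡ 3·3 = 9 ≡ 1 (mod 8).
    Then x = 18 + 35·1 = 53, valid modulo lcm(35, 8) = 280: x ≡ 53 (mod 280).
Verify: 53 mod 5 = 3 ✓, 53 mod 7 = 4 ✓, 53 mod 8 = 5 ✓.

x ≡ 53 (mod 280).


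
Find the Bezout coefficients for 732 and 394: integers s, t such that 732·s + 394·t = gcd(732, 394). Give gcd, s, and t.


Euclidean algorithm on (732, 394) — divide until remainder is 0:
  732 = 1 · 394 + 338
  394 = 1 · 338 + 56
  338 = 6 · 56 + 2
  56 = 28 · 2 + 0
gcd(732, 394) = 2.
Track Bezout coefficients alongside the remainders: start with r₀ = 732 = a·1 + b·0 (s = 1, t = 0) and r₁ = 394 = a·0 + b·1 (s = 0, t = 1); each new remainder r_{k+1} = r_{k-1} − q_k·r_k inherits s_{k+1} = s_{k-1} − q_k·s_k, t_{k+1} = t_{k-1} − q_k·t_k, so r_k = a·s_k + b·t_k at every step:
  q = 1: r = 338, s = 1 − 1·0 = 1, t = 0 − 1·1 = -1  (check: 732·1 + 394·(-1) = 338)
  q = 1: r = 56, s = 0 − 1·1 = -1, t = 1 − 1·(-1) = 2  (check: 732·(-1) + 394·2 = 56)
  q = 6: r = 2, s = 1 − 6·(-1) = 7, t = -1 − 6·2 = -13  (check: 732·7 + 394·(-13) = 2)
The row with r = 2 (the gcd) gives the Bezout coefficients s = 7, t = -13.
Result: 732 · (7) + 394 · (-13) = 2.

gcd(732, 394) = 2; s = 7, t = -13 (check: 732·7 + 394·(-13) = 2).


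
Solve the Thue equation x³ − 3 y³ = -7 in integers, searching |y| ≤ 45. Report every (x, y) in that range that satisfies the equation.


The equation is x³ - 3y³ = -7. For fixed y, x³ = 3·y³ − 7, so a solution requires the RHS to be a perfect cube.
Strategy: iterate y from -45 to 45, compute RHS = 3·y³ − 7, and check whether it is a (positive or negative) perfect cube.
Check small values of y:
  y = 0: RHS = -7 is not a perfect cube.
  y = 1: RHS = -4 is not a perfect cube.
  y = -1: RHS = -10 is not a perfect cube.
  y = 2: RHS = 17 is not a perfect cube.
  y = -2: RHS = -31 is not a perfect cube.
  y = 3: RHS = 74 is not a perfect cube.
  y = -3: RHS = -88 is not a perfect cube.
Continuing the search up to |y| = 45 finds no solutions either.
No (x, y) in the scanned range satisfies the equation.

No integer solutions with |y| ≤ 45.


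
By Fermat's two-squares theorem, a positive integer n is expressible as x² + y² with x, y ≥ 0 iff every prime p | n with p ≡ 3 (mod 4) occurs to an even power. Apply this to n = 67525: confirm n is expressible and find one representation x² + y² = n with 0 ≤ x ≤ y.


Step 1: Factor n = 67525 = 5^2 · 37 · 73.
Step 2: Check the mod-4 condition on each prime factor: 5 ≡ 1 (mod 4), exponent 2; 37 ≡ 1 (mod 4), exponent 1; 73 ≡ 1 (mod 4), exponent 1.
All primes ≡ 3 (mod 4) appear to even exponent (or don't appear), so by the two-squares theorem n IS expressible as a sum of two squares.
Step 3: Build a representation. Group n = k² · m with k = 5 and m = 37 · 73 = 2701 (a product of primes ≡ 1 (mod 4)); a representation of m scales to one of n via (k·x)² + (k·y)² = k²(x² + y²). Each prime p ≡ 1 (mod 4) is itself a sum of two squares; find a² by testing p − a² for a perfect square:
  37: 37 − 1² = 36 = 6² ⇒ 37 = 1² + 6².
  73: 73 − 1² = 72, 73 − 2² = 69, 73 − 3² = 64 = 8² ⇒ 73 = 3² + 8².
  Combine using the Brahmagupta–Fibonacci identity (a² + b²)(c² + d²) = (ac − bd)² + (ad + bc)² = (ac + bd)² + (ad − bc)²:
  37 · 73 = 2701: from (1² + 6²)(3² + 8²), take (1·3 − 6·8, 1·8 + 6·3) = (3 − 48, 8 + 18) = (-45, 26); dropping signs (only squares matter) gives (45, 26); check 45² + 26² = 2025 + 676 = 2701 ✓.
  Scale by k = 5: (5·45, 5·26) = (225, 130).
Step 4: Order so x ≤ y and verify: 130² + 225² = 16900 + 50625 = 67525 = n. ✓

n = 67525 = 130² + 225² (one valid representation with x ≤ y).


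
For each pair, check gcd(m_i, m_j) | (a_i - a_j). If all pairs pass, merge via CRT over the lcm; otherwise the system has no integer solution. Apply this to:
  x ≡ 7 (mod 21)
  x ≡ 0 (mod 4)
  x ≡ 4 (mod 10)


Moduli 21, 4, 10 are not pairwise coprime, so CRT works modulo lcm(m_i) when all pairwise compatibility conditions hold.
Pairwise compatibility: gcd(m_i, m_j) must divide a_i - a_j for every pair.
Merge one congruence at a time:
  Start: x ≡ 7 (mod 21).
  Combine with x ≡ 0 (mod 4): gcd(21, 4) = 1; 0 - 7 = -7, which IS divisible by 1, so compatible.
    Write x = 7 + 21·t and substitute into x ≡ 0 (mod 4): 21·t ≡ 0 − 7 = -7 (mod 4).
    Reduce coefficients mod 4: 1·t ≡ 1 (mod 4).
    So t ≡ 1 (mod 4).
    Then x = 7 + 21·1 = 28, valid modulo lcm(21, 4) = 84: x ≡ 28 (mod 84).
  Combine with x ≡ 4 (mod 10): gcd(84, 10) = 2; 4 - 28 = -24, which IS divisible by 2, so compatible.
    Write x = 28 + 84·t and substitute into x ≡ 4 (mod 10): 84·t ≡ 4 − 28 = -24 (mod 10).
    Divide the congruence (and modulus) by g = 2: 42·t ≡ -12 (mod 5).
    Reduce coefficients mod 5: 2·t ≡ 3 (mod 5).
    The inverse of 2 mod 5 is 3 (since 2·3 = 6 = 1·5 + 1), so t ≡ 3·3 = 9 ≡ 4 (mod 5).
    Then x = 28 + 84·4 = 364, valid modulo lcm(84, 10) = 420: x ≡ 364 (mod 420).
Verify: 364 mod 21 = 7, 364 mod 4 = 0, 364 mod 10 = 4.

x ≡ 364 (mod 420).


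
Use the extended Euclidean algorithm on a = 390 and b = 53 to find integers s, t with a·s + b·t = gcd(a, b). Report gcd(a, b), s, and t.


Euclidean algorithm on (390, 53) — divide until remainder is 0:
  390 = 7 · 53 + 19
  53 = 2 · 19 + 15
  19 = 1 · 15 + 4
  15 = 3 · 4 + 3
  4 = 1 · 3 + 1
  3 = 3 · 1 + 0
gcd(390, 53) = 1.
Track Bezout coefficients alongside the remainders: start with r₀ = 390 = a·1 + b·0 (s = 1, t = 0) and r₁ = 53 = a·0 + b·1 (s = 0, t = 1); each new remainder r_{k+1} = r_{k-1} − q_k·r_k inherits s_{k+1} = s_{k-1} − q_k·s_k, t_{k+1} = t_{k-1} − q_k·t_k, so r_k = a·s_k + b·t_k at every step:
  q = 7: r = 19, s = 1 − 7·0 = 1, t = 0 − 7·1 = -7  (check: 390·1 + 53·(-7) = 19)
  q = 2: r = 15, s = 0 − 2·1 = -2, t = 1 − 2·(-7) = 15  (check: 390·(-2) + 53·15 = 15)
  q = 1: r = 4, s = 1 − 1·(-2) = 3, t = -7 − 1·15 = -22  (check: 390·3 + 53·(-22) = 4)
  q = 3: r = 3, s = -2 − 3·3 = -11, t = 15 − 3·(-22) = 81  (check: 390·(-11) + 53·81 = 3)
  q = 1: r = 1, s = 3 − 1·(-11) = 14, t = -22 − 1·81 = -103  (check: 390·14 + 53·(-103) = 1)
The row with r = 1 (the gcd) gives the Bezout coefficients s = 14, t = -103.
Result: 390 · (14) + 53 · (-103) = 1.

gcd(390, 53) = 1; s = 14, t = -103 (check: 390·14 + 53·(-103) = 1).


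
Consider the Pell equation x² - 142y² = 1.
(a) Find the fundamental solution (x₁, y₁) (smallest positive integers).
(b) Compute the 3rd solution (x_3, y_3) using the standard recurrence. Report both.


Step 1: Find the fundamental solution (x₁, y₁) of x² - 142y² = 1.
  Expand √142 as a continued fraction. a₀ = ⌊√142⌋ = 11; iterate m_{k+1} = d_k·a_k − m_k, d_{k+1} = (142 − m_{k+1}²)/d_k, a_{k+1} = ⌊(a₀ + m_{k+1})/d_{k+1}⌋ (starting m₀ = 0, d₀ = 1), with convergents p_k = a_k·p_{k-1} + p_{k-2}, q_k = a_k·q_{k-1} + q_{k-2} (p₋₁ = 1, q₋₁ = 0):
  k = 0: a₀ = 11; p₀/q₀ = 11/1; p₀² − 142·q₀² = 121 − 142 = -21.
  k = 1: m = 11, d = 21, a = ⌊(11 + 11)/21⌋ = 1; p/q = (1·11 + 1)/(1·1 + 0) = 12/1; p² − 142·q² = 144 − 142 = 2.
  k = 2: m = 10, d = 2, a = ⌊(11 + 10)/2⌋ = 10; p/q = (10·12 + 11)/(10·1 + 1) = 131/11; p² − 142·q² = 17161 − 17182 = -21.
  k = 3: m = 10, d = 21, a = ⌊(11 + 10)/21⌋ = 1; p/q = (1·131 + 12)/(1·11 + 1) = 143/12; p² − 142·q² = 20449 − 20448 = 1.
  The first convergent with p² − 142·q² = 1 gives the fundamental solution (x₁, y₁) = (143, 12).
Step 2: Apply the recurrence (x_{n+1}, y_{n+1}) = (x₁x_n + 142y₁y_n, x₁y_n + y₁x_n) repeatedly.
  From (x_1, y_1) = (143, 12): x_2 = 143·143 + 142·12·12 = 40897; y_2 = 143·12 + 12·143 = 3432.
  From (x_2, y_2) = (40897, 3432): x_3 = 143·40897 + 142·12·3432 = 11696399; y_3 = 143·3432 + 12·40897 = 981540.
Step 3: Verify x_3² - 142·y_3² = 136805749567201 - 136805749567200 = 1 (should be 1). ✓

(x_1, y_1) = (143, 12); (x_3, y_3) = (11696399, 981540).


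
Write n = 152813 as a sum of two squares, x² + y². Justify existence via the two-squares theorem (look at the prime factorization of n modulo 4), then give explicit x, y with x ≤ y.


Step 1: Factor n = 152813 = 17 · 89 · 101.
Step 2: Check the mod-4 condition on each prime factor: 17 ≡ 1 (mod 4), exponent 1; 89 ≡ 1 (mod 4), exponent 1; 101 ≡ 1 (mod 4), exponent 1.
All primes ≡ 3 (mod 4) appear to even exponent (or don't appear), so by the two-squares theorem n IS expressible as a sum of two squares.
Step 3: Build a representation. Here n = 17 · 89 · 101 is a product of primes ≡ 1 (mod 4). Each prime p ≡ 1 (mod 4) is itself a sum of two squares; find a² by testing p − a² for a perfect square:
  17: 17 − 1² = 16 = 4² ⇒ 17 = 1² + 4².
  89: 89 − 1² = 88, 89 − 2² = 85, 89 − 3² = 80, 89 − 4² = 73, 89 − 5² = 64 = 8² ⇒ 89 = 5² + 8².
  101: 101 − 1² = 100 = 10² ⇒ 101 = 1² + 10².
  Combine using the Brahmagupta–Fibonacci identity (a² + b²)(c² + d²) = (ac − bd)² + (ad + bc)² = (ac + bd)² + (ad − bc)²:
  17 · 89 = 1513: from (1² + 4²)(5² + 8²), take (1·5 − 4·8, 1·8 + 4·5) = (5 − 32, 8 + 20) = (-27, 28); dropping signs (only squares matter) gives (27, 28); check 27² + 28² = 729 + 784 = 1513 ✓.
  1513 · 101 = 152813: from (27² + 28²)(1² + 10²), take (27·1 − 28·10, 27·10 + 28·1) = (27 − 280, 270 + 28) = (-253, 298); dropping signs (only squares matter) gives (253, 298); check 253² + 298² = 64009 + 88804 = 152813 ✓.
Step 4: Order so x ≤ y and verify: 253² + 298² = 64009 + 88804 = 152813 = n. ✓

n = 152813 = 253² + 298² (one valid representation with x ≤ y).


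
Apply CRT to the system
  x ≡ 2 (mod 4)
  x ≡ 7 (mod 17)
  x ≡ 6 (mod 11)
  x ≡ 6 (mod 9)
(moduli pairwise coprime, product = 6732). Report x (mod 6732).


Product of moduli M = 4 · 17 · 11 · 9 = 6732.
Merge one congruence at a time:
  Start: x ≡ 2 (mod 4).
  Combine with x ≡ 7 (mod 17); new modulus lcm = 68.
    Write x = 2 + 4·t and substitute into x ≡ 7 (mod 17): 4·t ≡ 7 − 2 = 5 (mod 17).
    The inverse of 4 mod 17 is 13 (since 4·13 = 52 = 3·17 + 1), so t ≡ 13·5 = 65 ≡ 14 (mod 17).
    Then x = 2 + 4·14 = 58, valid modulo lcm(4, 17) = 68: x ≡ 58 (mod 68).
  Combine with x ≡ 6 (mod 11); new modulus lcm = 748.
    Write x = 58 + 68·t and substitute into x ≡ 6 (mod 11): 68·t ≡ 6 − 58 = -52 (mod 11).
    Reduce coefficients mod 11: 2·t ≡ 3 (mod 11).
    The inverse of 2 mod 11 is 6 (since 2·6 = 12 = 1·11 + 1), so t ≡ 6·3 = 18 ≡ 7 (mod 11).
    Then x = 58 + 68·7 = 534, valid modulo lcm(68, 11) = 748: x ≡ 534 (mod 748).
  Combine with x ≡ 6 (mod 9); new modulus lcm = 6732.
    Write x = 534 + 748·t and substitute into x ≡ 6 (mod 9): 748·t ≡ 6 − 534 = -528 (mod 9).
    Reduce coefficients mod 9: 1·t ≡ 3 (mod 9).
    So t ≡ 3 (mod 9).
    Then x = 534 + 748·3 = 2778, valid modulo lcm(748, 9) = 6732: x ≡ 2778 (mod 6732).
Verify against each original: 2778 mod 4 = 2, 2778 mod 17 = 7, 2778 mod 11 = 6, 2778 mod 9 = 6.

x ≡ 2778 (mod 6732).


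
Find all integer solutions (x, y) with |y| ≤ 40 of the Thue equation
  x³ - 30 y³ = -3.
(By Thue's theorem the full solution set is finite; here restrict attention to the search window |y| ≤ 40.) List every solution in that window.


The equation is x³ - 30y³ = -3. For fixed y, x³ = 30·y³ − 3, so a solution requires the RHS to be a perfect cube.
Strategy: iterate y from -40 to 40, compute RHS = 30·y³ − 3, and check whether it is a (positive or negative) perfect cube.
Check small values of y:
  y = 0: RHS = -3 is not a perfect cube.
  y = 1: RHS = 27 = (3)³ ⇒ x = 3 works.
  y = -1: RHS = -33 is not a perfect cube.
  y = 2: RHS = 237 is not a perfect cube.
  y = -2: RHS = -243 is not a perfect cube.
  y = 3: RHS = 807 is not a perfect cube.
  y = -3: RHS = -813 is not a perfect cube.
Continuing the search up to |y| = 40 finds no further solutions beyond those listed.
Collected solutions: (3, 1).

Solutions (with |y| ≤ 40): (3, 1).


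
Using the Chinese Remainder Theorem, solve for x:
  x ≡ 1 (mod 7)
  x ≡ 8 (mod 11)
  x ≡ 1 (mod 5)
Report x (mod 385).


Moduli 7, 11, 5 are pairwise coprime; by CRT there is a unique solution modulo M = 7 · 11 · 5 = 385.
Solve pairwise, accumulating the modulus:
  Start with x ≡ 1 (mod 7).
  Combine with x ≡ 8 (mod 11): since gcd(7, 11) = 1, we get a unique residue mod 77.
    Write x = 1 + 7·t and substitute into x ≡ 8 (mod 11): 7·t ≡ 8 − 1 = 7 (mod 11).
    The inverse of 7 mod 11 is 8 (since 7·8 = 56 = 5·11 + 1), so t ≡ 8·7 = 56 ≡ 1 (mod 11).
    Then x = 1 + 7·1 = 8, valid modulo lcm(7, 11) = 77: x ≡ 8 (mod 77).
  Combine with x ≡ 1 (mod 5): since gcd(77, 5) = 1, we get a unique residue mod 385.
    Write x = 8 + 77·t and substitute into x ≡ 1 (mod 5): 77·t ≡ 1 − 8 = -7 (mod 5).
    Reduce coefficients mod 5: 2·t ≡ 3 (mod 5).
    The inverse of 2 mod 5 is 3 (since 2·3 = 6 = 1·5 + 1), so t ≡ 3·3 = 9 ≡ 4 (mod 5).
    Then x = 8 + 77·4 = 316, valid modulo lcm(77, 5) = 385: x ≡ 316 (mod 385).
Verify: 316 mod 7 = 1 ✓, 316 mod 11 = 8 ✓, 316 mod 5 = 1 ✓.

x ≡ 316 (mod 385).


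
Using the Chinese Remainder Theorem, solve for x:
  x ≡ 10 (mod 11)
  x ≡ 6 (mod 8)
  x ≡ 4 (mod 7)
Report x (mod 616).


Moduli 11, 8, 7 are pairwise coprime; by CRT there is a unique solution modulo M = 11 · 8 · 7 = 616.
Solve pairwise, accumulating the modulus:
  Start with x ≡ 10 (mod 11).
  Combine with x ≡ 6 (mod 8): since gcd(11, 8) = 1, we get a unique residue mod 88.
    Write x = 10 + 11·t and substitute into x ≡ 6 (mod 8): 11·t ≡ 6 − 10 = -4 (mod 8).
    Reduce coefficients mod 8: 3·t ≡ 4 (mod 8).
    The inverse of 3 mod 8 is 3 (since 3·3 = 9 = 1·8 + 1), so t ≡ 3·4 = 12 ≡ 4 (mod 8).
    Then x = 10 + 11·4 = 54, valid modulo lcm(11, 8) = 88: x ≡ 54 (mod 88).
  Combine with x ≡ 4 (mod 7): since gcd(88, 7) = 1, we get a unique residue mod 616.
    Write x = 54 + 88·t and substitute into x ≡ 4 (mod 7): 88·t ≡ 4 − 54 = -50 (mod 7).
    Reduce coefficients mod 7: 4·t ≡ 6 (mod 7).
    The inverse of 4 mod 7 is 2 (since 4·2 = 8 = 1·7 + 1), so t ≡ 2·6 = 12 ≡ 5 (mod 7).
    Then x = 54 + 88·5 = 494, valid modulo lcm(88, 7) = 616: x ≡ 494 (mod 616).
Verify: 494 mod 11 = 10 ✓, 494 mod 8 = 6 ✓, 494 mod 7 = 4 ✓.

x ≡ 494 (mod 616).


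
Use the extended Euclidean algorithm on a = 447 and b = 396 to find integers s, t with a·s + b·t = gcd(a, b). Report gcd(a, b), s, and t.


Euclidean algorithm on (447, 396) — divide until remainder is 0:
  447 = 1 · 396 + 51
  396 = 7 · 51 + 39
  51 = 1 · 39 + 12
  39 = 3 · 12 + 3
  12 = 4 · 3 + 0
gcd(447, 396) = 3.
Track Bezout coefficients alongside the remainders: start with r₀ = 447 = a·1 + b·0 (s = 1, t = 0) and r₁ = 396 = a·0 + b·1 (s = 0, t = 1); each new remainder r_{k+1} = r_{k-1} − q_k·r_k inherits s_{k+1} = s_{k-1} − q_k·s_k, t_{k+1} = t_{k-1} − q_k·t_k, so r_k = a·s_k + b·t_k at every step:
  q = 1: r = 51, s = 1 − 1·0 = 1, t = 0 − 1·1 = -1  (check: 447·1 + 396·(-1) = 51)
  q = 7: r = 39, s = 0 − 7·1 = -7, t = 1 − 7·(-1) = 8  (check: 447·(-7) + 396·8 = 39)
  q = 1: r = 12, s = 1 − 1·(-7) = 8, t = -1 − 1·8 = -9  (check: 447·8 + 396·(-9) = 12)
  q = 3: r = 3, s = -7 − 3·8 = -31, t = 8 − 3·(-9) = 35  (check: 447·(-31) + 396·35 = 3)
The row with r = 3 (the gcd) gives the Bezout coefficients s = -31, t = 35.
Result: 447 · (-31) + 396 · (35) = 3.

gcd(447, 396) = 3; s = -31, t = 35 (check: 447·(-31) + 396·35 = 3).


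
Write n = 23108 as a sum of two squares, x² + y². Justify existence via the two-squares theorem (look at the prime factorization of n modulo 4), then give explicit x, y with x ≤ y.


Step 1: Factor n = 23108 = 2^2 · 53 · 109.
Step 2: Check the mod-4 condition on each prime factor: 2 = 2 (special); 53 ≡ 1 (mod 4), exponent 1; 109 ≡ 1 (mod 4), exponent 1.
All primes ≡ 3 (mod 4) appear to even exponent (or don't appear), so by the two-squares theorem n IS expressible as a sum of two squares.
Step 3: Build a representation. Group n = k² · m with k = 2 and m = 53 · 109 = 5777 (a product of primes ≡ 1 (mod 4)); a representation of m scales to one of n via (k·x)² + (k·y)² = k²(x² + y²). Each prime p ≡ 1 (mod 4) is itself a sum of two squares; find a² by testing p − a² for a perfect square:
  53: 53 − 1² = 52, 53 − 2² = 49 = 7² ⇒ 53 = 2² + 7².
  109: 109 − 1² = 108, 109 − 2² = 105, 109 − 3² = 100 = 10² ⇒ 109 = 3² + 10².
  Combine using the Brahmagupta–Fibonacci identity (a² + b²)(c² + d²) = (ac − bd)² + (ad + bc)² = (ac + bd)² + (ad − bc)²:
  53 · 109 = 5777: from (2² + 7²)(3² + 10²), take (2·3 − 7·10, 2·10 + 7·3) = (6 − 70, 20 + 21) = (-64, 41); dropping signs (only squares matter) gives (64, 41); check 64² + 41² = 4096 + 1681 = 5777 ✓.
  Scale by k = 2: (2·64, 2·41) = (128, 82).
Step 4: Order so x ≤ y and verify: 82² + 128² = 6724 + 16384 = 23108 = n. ✓

n = 23108 = 82² + 128² (one valid representation with x ≤ y).


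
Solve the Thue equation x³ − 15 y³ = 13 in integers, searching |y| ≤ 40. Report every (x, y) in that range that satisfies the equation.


The equation is x³ - 15y³ = 13. For fixed y, x³ = 15·y³ + 13, so a solution requires the RHS to be a perfect cube.
Strategy: iterate y from -40 to 40, compute RHS = 15·y³ + 13, and check whether it is a (positive or negative) perfect cube.
Check small values of y:
  y = 0: RHS = 13 is not a perfect cube.
  y = 1: RHS = 28 is not a perfect cube.
  y = -1: RHS = -2 is not a perfect cube.
  y = 2: RHS = 133 is not a perfect cube.
  y = -2: RHS = -107 is not a perfect cube.
  y = 3: RHS = 418 is not a perfect cube.
  y = -3: RHS = -392 is not a perfect cube.
Continuing the search up to |y| = 40 finds no solutions either.
No (x, y) in the scanned range satisfies the equation.

No integer solutions with |y| ≤ 40.


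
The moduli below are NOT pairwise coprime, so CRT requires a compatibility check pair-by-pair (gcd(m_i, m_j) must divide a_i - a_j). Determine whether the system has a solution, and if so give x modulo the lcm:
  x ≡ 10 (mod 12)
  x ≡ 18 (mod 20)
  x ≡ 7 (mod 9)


Moduli 12, 20, 9 are not pairwise coprime, so CRT works modulo lcm(m_i) when all pairwise compatibility conditions hold.
Pairwise compatibility: gcd(m_i, m_j) must divide a_i - a_j for every pair.
Merge one congruence at a time:
  Start: x ≡ 10 (mod 12).
  Combine with x ≡ 18 (mod 20): gcd(12, 20) = 4; 18 - 10 = 8, which IS divisible by 4, so compatible.
    Write x = 10 + 12·t and substitute into x ≡ 18 (mod 20): 12·t ≡ 18 − 10 = 8 (mod 20).
    Divide the congruence (and modulus) by g = 4: 3·t ≡ 2 (mod 5).
    The inverse of 3 mod 5 is 2 (since 3·2 = 6 = 1·5 + 1), so t ≡ 2·2 = 4 ≡ 4 (mod 5).
    Then x = 10 + 12·4 = 58, valid modulo lcm(12, 20) = 60: x ≡ 58 (mod 60).
  Combine with x ≡ 7 (mod 9): gcd(60, 9) = 3; 7 - 58 = -51, which IS divisible by 3, so compatible.
    Write x = 58 + 60·t and substitute into x ≡ 7 (mod 9): 60·t ≡ 7 − 58 = -51 (mod 9).
    Divide the congruence (and modulus) by g = 3: 20·t ≡ -17 (mod 3).
    Reduce coefficients mod 3: 2·t ≡ 1 (mod 3).
    The inverse of 2 mod 3 is 2 (since 2·2 = 4 = 1·3 + 1), so t ≡ 2·1 = 2 ≡ 2 (mod 3).
    Then x = 58 + 60·2 = 178, valid modulo lcm(60, 9) = 180: x ≡ 178 (mod 180).
Verify: 178 mod 12 = 10, 178 mod 20 = 18, 178 mod 9 = 7.

x ≡ 178 (mod 180).


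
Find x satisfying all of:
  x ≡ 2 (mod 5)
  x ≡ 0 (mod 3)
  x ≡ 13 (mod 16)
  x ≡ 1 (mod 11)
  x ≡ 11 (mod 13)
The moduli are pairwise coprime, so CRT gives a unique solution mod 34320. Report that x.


Product of moduli M = 5 · 3 · 16 · 11 · 13 = 34320.
Merge one congruence at a time:
  Start: x ≡ 2 (mod 5).
  Combine with x ≡ 0 (mod 3); new modulus lcm = 15.
    Write x = 2 + 5·t and substitute into x ≡ 0 (mod 3): 5·t ≡ 0 − 2 = -2 (mod 3).
    Reduce coefficients mod 3: 2·t ≡ 1 (mod 3).
    The inverse of 2 mod 3 is 2 (since 2·2 = 4 = 1·3 + 1), so t ≡ 2·1 = 2 ≡ 2 (mod 3).
    Then x = 2 + 5·2 = 12, valid modulo lcm(5, 3) = 15: x ≡ 12 (mod 15).
  Combine with x ≡ 13 (mod 16); new modulus lcm = 240.
    Write x = 12 + 15·t and substitute into x ≡ 13 (mod 16): 15·t ≡ 13 − 12 = 1 (mod 16).
    The inverse of 15 mod 16 is 15 (since 15·15 = 225 = 14·16 + 1), so t ≡ 15·1 = 15 ≡ 15 (mod 16).
    Then x = 12 + 15·15 = 237, valid modulo lcm(15, 16) = 240: x ≡ 237 (mod 240).
  Combine with x ≡ 1 (mod 11); new modulus lcm = 2640.
    Write x = 237 + 240·t and substitute into x ≡ 1 (mod 11): 240·t ≡ 1 − 237 = -236 (mod 11).
    Reduce coefficients mod 11: 9·t ≡ 6 (mod 11).
    The inverse of 9 mod 11 is 5 (since 9·5 = 45 = 4·11 + 1), so t ≡ 5·6 = 30 ≡ 8 (mod 11).
    Then x = 237 + 240·8 = 2157, valid modulo lcm(240, 11) = 2640: x ≡ 2157 (mod 2640).
  Combine with x ≡ 11 (mod 13); new modulus lcm = 34320.
    Write x = 2157 + 2640·t and substitute into x ≡ 11 (mod 13): 2640·t ≡ 11 − 2157 = -2146 (mod 13).
    Reduce coefficients mod 13: 1·t ≡ 12 (mod 13).
    So t ≡ 12 (mod 13).
    Then x = 2157 + 2640·12 = 33837, valid modulo lcm(2640, 13) = 34320: x ≡ 33837 (mod 34320).
Verify against each original: 33837 mod 5 = 2, 33837 mod 3 = 0, 33837 mod 16 = 13, 33837 mod 11 = 1, 33837 mod 13 = 11.

x ≡ 33837 (mod 34320).


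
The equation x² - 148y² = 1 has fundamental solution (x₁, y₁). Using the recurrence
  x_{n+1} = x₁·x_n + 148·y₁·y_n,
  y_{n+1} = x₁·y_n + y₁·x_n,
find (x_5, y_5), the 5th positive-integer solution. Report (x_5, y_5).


Step 1: Find the fundamental solution (x₁, y₁) of x² - 148y² = 1.
  Expand √148 as a continued fraction. a₀ = ⌊√148⌋ = 12; iterate m_{k+1} = d_k·a_k − m_k, d_{k+1} = (148 − m_{k+1}²)/d_k, a_{k+1} = ⌊(a₀ + m_{k+1})/d_{k+1}⌋ (starting m₀ = 0, d₀ = 1), with convergents p_k = a_k·p_{k-1} + p_{k-2}, q_k = a_k·q_{k-1} + q_{k-2} (p₋₁ = 1, q₋₁ = 0):
  k = 0: a₀ = 12; p₀/q₀ = 12/1; p₀² − 148·q₀² = 144 − 148 = -4.
  k = 1: m = 12, d = 4, a = ⌊(12 + 12)/4⌋ = 6; p/q = (6·12 + 1)/(6·1 + 0) = 73/6; p² − 148·q² = 5329 − 5328 = 1.
  The first convergent with p² − 148·q² = 1 gives the fundamental solution (x₁, y₁) = (73, 6).
Step 2: Apply the recurrence (x_{n+1}, y_{n+1}) = (x₁x_n + 148y₁y_n, x₁y_n + y₁x_n) repeatedly.
  From (x_1, y_1) = (73, 6): x_2 = 73·73 + 148·6·6 = 10657; y_2 = 73·6 + 6·73 = 876.
  From (x_2, y_2) = (10657, 876): x_3 = 73·10657 + 148·6·876 = 1555849; y_3 = 73·876 + 6·10657 = 127890.
  From (x_3, y_3) = (1555849, 127890): x_4 = 73·1555849 + 148·6·127890 = 227143297; y_4 = 73·127890 + 6·1555849 = 18671064.
  From (x_4, y_4) = (227143297, 18671064): x_5 = 73·227143297 + 148·6·18671064 = 33161365513; y_5 = 73·18671064 + 6·227143297 = 2725847454.
Step 3: Verify x_5² - 148·y_5² = 1099676162686785753169 - 1099676162686785753168 = 1 (should be 1). ✓

(x_1, y_1) = (73, 6); (x_5, y_5) = (33161365513, 2725847454).


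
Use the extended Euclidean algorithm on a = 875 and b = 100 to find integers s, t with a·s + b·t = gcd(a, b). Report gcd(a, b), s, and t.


Euclidean algorithm on (875, 100) — divide until remainder is 0:
  875 = 8 · 100 + 75
  100 = 1 · 75 + 25
  75 = 3 · 25 + 0
gcd(875, 100) = 25.
Track Bezout coefficients alongside the remainders: start with r₀ = 875 = a·1 + b·0 (s = 1, t = 0) and r₁ = 100 = a·0 + b·1 (s = 0, t = 1); each new remainder r_{k+1} = r_{k-1} − q_k·r_k inherits s_{k+1} = s_{k-1} − q_k·s_k, t_{k+1} = t_{k-1} − q_k·t_k, so r_k = a·s_k + b·t_k at every step:
  q = 8: r = 75, s = 1 − 8·0 = 1, t = 0 − 8·1 = -8  (check: 875·1 + 100·(-8) = 75)
  q = 1: r = 25, s = 0 − 1·1 = -1, t = 1 − 1·(-8) = 9  (check: 875·(-1) + 100·9 = 25)
The row with r = 25 (the gcd) gives the Bezout coefficients s = -1, t = 9.
Result: 875 · (-1) + 100 · (9) = 25.

gcd(875, 100) = 25; s = -1, t = 9 (check: 875·(-1) + 100·9 = 25).


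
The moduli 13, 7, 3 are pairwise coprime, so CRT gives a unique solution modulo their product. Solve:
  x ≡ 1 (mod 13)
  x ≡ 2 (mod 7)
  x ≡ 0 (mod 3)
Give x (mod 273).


Moduli 13, 7, 3 are pairwise coprime; by CRT there is a unique solution modulo M = 13 · 7 · 3 = 273.
Solve pairwise, accumulating the modulus:
  Start with x ≡ 1 (mod 13).
  Combine with x ≡ 2 (mod 7): since gcd(13, 7) = 1, we get a unique residue mod 91.
    Write x = 1 + 13·t and substitute into x ≡ 2 (mod 7): 13·t ≡ 2 − 1 = 1 (mod 7).
    Reduce coefficients mod 7: 6·t ≡ 1 (mod 7).
    The inverse of 6 mod 7 is 6 (since 6·6 = 36 = 5·7 + 1), so t ≡ 6·1 = 6 ≡ 6 (mod 7).
    Then x = 1 + 13·6 = 79, valid modulo lcm(13, 7) = 91: x ≡ 79 (mod 91).
  Combine with x ≡ 0 (mod 3): since gcd(91, 3) = 1, we get a unique residue mod 273.
    Write x = 79 + 91·t and substitute into x ≡ 0 (mod 3): 91·t ≡ 0 − 79 = -79 (mod 3).
    Reduce coefficients mod 3: 1·t ≡ 2 (mod 3).
    So t ≡ 2 (mod 3).
    Then x = 79 + 91·2 = 261, valid modulo lcm(91, 3) = 273: x ≡ 261 (mod 273).
Verify: 261 mod 13 = 1 ✓, 261 mod 7 = 2 ✓, 261 mod 3 = 0 ✓.

x ≡ 261 (mod 273).


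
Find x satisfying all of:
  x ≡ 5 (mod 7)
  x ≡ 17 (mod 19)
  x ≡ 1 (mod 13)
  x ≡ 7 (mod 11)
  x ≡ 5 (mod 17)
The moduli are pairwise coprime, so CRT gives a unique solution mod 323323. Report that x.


Product of moduli M = 7 · 19 · 13 · 11 · 17 = 323323.
Merge one congruence at a time:
  Start: x ≡ 5 (mod 7).
  Combine with x ≡ 17 (mod 19); new modulus lcm = 133.
    Write x = 5 + 7·t and substitute into x ≡ 17 (mod 19): 7·t ≡ 17 − 5 = 12 (mod 19).
    The inverse of 7 mod 19 is 11 (since 7·11 = 77 = 4·19 + 1), so t ≡ 11·12 = 132 ≡ 18 (mod 19).
    Then x = 5 + 7·18 = 131, valid modulo lcm(7, 19) = 133: x ≡ 131 (mod 133).
  Combine with x ≡ 1 (mod 13); new modulus lcm = 1729.
    Write x = 131 + 133·t and substitute into x ≡ 1 (mod 13): 133·t ≡ 1 − 131 = -130 (mod 13).
    Reduce coefficients mod 13: 3·t ≡ 0 (mod 13).
    The inverse of 3 mod 13 is 9 (since 3·9 = 27 = 2·13 + 1), so t ≡ 9·0 = 0 ≡ 0 (mod 13).
    Then x = 131 + 133·0 = 131, valid modulo lcm(133, 13) = 1729: x ≡ 131 (mod 1729).
  Combine with x ≡ 7 (mod 11); new modulus lcm = 19019.
    Write x = 131 + 1729·t and substitute into x ≡ 7 (mod 11): 1729·t ≡ 7 − 131 = -124 (mod 11).
    Reduce coefficients mod 11: 2·t ≡ 8 (mod 11).
    The inverse of 2 mod 11 is 6 (since 2·6 = 12 = 1·11 + 1), so t ≡ 6·8 = 48 ≡ 4 (mod 11).
    Then x = 131 + 1729·4 = 7047, valid modulo lcm(1729, 11) = 19019: x ≡ 7047 (mod 19019).
  Combine with x ≡ 5 (mod 17); new modulus lcm = 323323.
    Write x = 7047 + 19019·t and substitute into x ≡ 5 (mod 17): 19019·t ≡ 5 − 7047 = -7042 (mod 17).
    Reduce coefficients mod 17: 13·t ≡ 13 (mod 17).
    The inverse of 13 mod 17 is 4 (since 13·4 = 52 = 3·17 + 1), so t ≡ 4·13 = 52 ≡ 1 (mod 17).
    Then x = 7047 + 19019·1 = 26066, valid modulo lcm(19019, 17) = 323323: x ≡ 26066 (mod 323323).
Verify against each original: 26066 mod 7 = 5, 26066 mod 19 = 17, 26066 mod 13 = 1, 26066 mod 11 = 7, 26066 mod 17 = 5.

x ≡ 26066 (mod 323323).


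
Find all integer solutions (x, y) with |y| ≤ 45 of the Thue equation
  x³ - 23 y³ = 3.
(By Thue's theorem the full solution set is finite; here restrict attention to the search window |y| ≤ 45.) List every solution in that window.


The equation is x³ - 23y³ = 3. For fixed y, x³ = 23·y³ + 3, so a solution requires the RHS to be a perfect cube.
Strategy: iterate y from -45 to 45, compute RHS = 23·y³ + 3, and check whether it is a (positive or negative) perfect cube.
Check small values of y:
  y = 0: RHS = 3 is not a perfect cube.
  y = 1: RHS = 26 is not a perfect cube.
  y = -1: RHS = -20 is not a perfect cube.
  y = 2: RHS = 187 is not a perfect cube.
  y = -2: RHS = -181 is not a perfect cube.
  y = 3: RHS = 624 is not a perfect cube.
  y = -3: RHS = -618 is not a perfect cube.
Continuing the search up to |y| = 45 finds no solutions either.
No (x, y) in the scanned range satisfies the equation.

No integer solutions with |y| ≤ 45.


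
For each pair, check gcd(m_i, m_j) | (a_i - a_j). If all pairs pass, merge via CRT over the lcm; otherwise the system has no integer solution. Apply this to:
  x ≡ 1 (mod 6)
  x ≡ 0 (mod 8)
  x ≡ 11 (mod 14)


Moduli 6, 8, 14 are not pairwise coprime, so CRT works modulo lcm(m_i) when all pairwise compatibility conditions hold.
Pairwise compatibility: gcd(m_i, m_j) must divide a_i - a_j for every pair.
Merge one congruence at a time:
  Start: x ≡ 1 (mod 6).
  Combine with x ≡ 0 (mod 8): gcd(6, 8) = 2, and 0 - 1 = -1 is NOT divisible by 2.
    ⇒ system is inconsistent (no integer solution).

No solution (the system is inconsistent).


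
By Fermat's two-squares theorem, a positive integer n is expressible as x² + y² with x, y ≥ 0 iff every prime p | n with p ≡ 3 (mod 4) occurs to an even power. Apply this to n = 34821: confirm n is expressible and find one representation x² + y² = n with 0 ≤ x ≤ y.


Step 1: Factor n = 34821 = 3^2 · 53 · 73.
Step 2: Check the mod-4 condition on each prime factor: 3 ≡ 3 (mod 4), exponent 2 (must be even); 53 ≡ 1 (mod 4), exponent 1; 73 ≡ 1 (mod 4), exponent 1.
All primes ≡ 3 (mod 4) appear to even exponent (or don't appear), so by the two-squares theorem n IS expressible as a sum of two squares.
Step 3: Build a representation. Group n = k² · m with k = 3 and m = 53 · 73 = 3869 (a product of primes ≡ 1 (mod 4)); a representation of m scales to one of n via (k·x)² + (k·y)² = k²(x² + y²). Each prime p ≡ 1 (mod 4) is itself a sum of two squares; find a² by testing p − a² for a perfect square:
  53: 53 − 1² = 52, 53 − 2² = 49 = 7² ⇒ 53 = 2² + 7².
  73: 73 − 1² = 72, 73 − 2² = 69, 73 − 3² = 64 = 8² ⇒ 73 = 3² + 8².
  Combine using the Brahmagupta–Fibonacci identity (a² + b²)(c² + d²) = (ac − bd)² + (ad + bc)² = (ac + bd)² + (ad − bc)²:
  53 · 73 = 3869: from (2² + 7²)(3² + 8²), take (2·3 − 7·8, 2·8 + 7·3) = (6 − 56, 16 + 21) = (-50, 37); dropping signs (only squares matter) gives (50, 37); check 50² + 37² = 2500 + 1369 = 3869 ✓.
  Scale by k = 3: (3·50, 3·37) = (150, 111).
Step 4: Order so x ≤ y and verify: 111² + 150² = 12321 + 22500 = 34821 = n. ✓

n = 34821 = 111² + 150² (one valid representation with x ≤ y).


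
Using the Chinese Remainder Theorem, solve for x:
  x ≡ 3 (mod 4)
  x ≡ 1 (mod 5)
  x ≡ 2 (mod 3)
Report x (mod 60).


Moduli 4, 5, 3 are pairwise coprime; by CRT there is a unique solution modulo M = 4 · 5 · 3 = 60.
Solve pairwise, accumulating the modulus:
  Start with x ≡ 3 (mod 4).
  Combine with x ≡ 1 (mod 5): since gcd(4, 5) = 1, we get a unique residue mod 20.
    Write x = 3 + 4·t and substitute into x ≡ 1 (mod 5): 4·t ≡ 1 − 3 = -2 (mod 5).
    Reduce coefficients mod 5: 4·t ≡ 3 (mod 5).
    The inverse of 4 mod 5 is 4 (since 4·4 = 16 = 3·5 + 1), so t ≡ 4·3 = 12 ≡ 2 (mod 5).
    Then x = 3 + 4·2 = 11, valid modulo lcm(4, 5) = 20: x ≡ 11 (mod 20).
  Combine with x ≡ 2 (mod 3): since gcd(20, 3) = 1, we get a unique residue mod 60.
    Write x = 11 + 20·t and substitute into x ≡ 2 (mod 3): 20·t ≡ 2 − 11 = -9 (mod 3).
    Reduce coefficients mod 3: 2·t ≡ 0 (mod 3).
    The inverse of 2 mod 3 is 2 (since 2·2 = 4 = 1·3 + 1), so t ≡ 2·0 = 0 ≡ 0 (mod 3).
    Then x = 11 + 20·0 = 11, valid modulo lcm(20, 3) = 60: x ≡ 11 (mod 60).
Verify: 11 mod 4 = 3 ✓, 11 mod 5 = 1 ✓, 11 mod 3 = 2 ✓.

x ≡ 11 (mod 60).


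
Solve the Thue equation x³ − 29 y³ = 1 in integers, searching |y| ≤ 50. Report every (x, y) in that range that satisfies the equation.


The equation is x³ - 29y³ = 1. For fixed y, x³ = 29·y³ + 1, so a solution requires the RHS to be a perfect cube.
Strategy: iterate y from -50 to 50, compute RHS = 29·y³ + 1, and check whether it is a (positive or negative) perfect cube.
Check small values of y:
  y = 0: RHS = 1 = (1)³ ⇒ x = 1 works.
  y = 1: RHS = 30 is not a perfect cube.
  y = -1: RHS = -28 is not a perfect cube.
  y = 2: RHS = 233 is not a perfect cube.
  y = -2: RHS = -231 is not a perfect cube.
  y = 3: RHS = 784 is not a perfect cube.
  y = -3: RHS = -782 is not a perfect cube.
Continuing the search up to |y| = 50 finds no further solutions beyond those listed.
Collected solutions: (1, 0).

Solutions (with |y| ≤ 50): (1, 0).


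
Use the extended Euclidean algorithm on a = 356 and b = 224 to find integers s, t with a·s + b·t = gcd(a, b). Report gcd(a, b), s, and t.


Euclidean algorithm on (356, 224) — divide until remainder is 0:
  356 = 1 · 224 + 132
  224 = 1 · 132 + 92
  132 = 1 · 92 + 40
  92 = 2 · 40 + 12
  40 = 3 · 12 + 4
  12 = 3 · 4 + 0
gcd(356, 224) = 4.
Track Bezout coefficients alongside the remainders: start with r₀ = 356 = a·1 + b·0 (s = 1, t = 0) and r₁ = 224 = a·0 + b·1 (s = 0, t = 1); each new remainder r_{k+1} = r_{k-1} − q_k·r_k inherits s_{k+1} = s_{k-1} − q_k·s_k, t_{k+1} = t_{k-1} − q_k·t_k, so r_k = a·s_k + b·t_k at every step:
  q = 1: r = 132, s = 1 − 1·0 = 1, t = 0 − 1·1 = -1  (check: 356·1 + 224·(-1) = 132)
  q = 1: r = 92, s = 0 − 1·1 = -1, t = 1 − 1·(-1) = 2  (check: 356·(-1) + 224·2 = 92)
  q = 1: r = 40, s = 1 − 1·(-1) = 2, t = -1 − 1·2 = -3  (check: 356·2 + 224·(-3) = 40)
  q = 2: r = 12, s = -1 − 2·2 = -5, t = 2 − 2·(-3) = 8  (check: 356·(-5) + 224·8 = 12)
  q = 3: r = 4, s = 2 − 3·(-5) = 17, t = -3 − 3·8 = -27  (check: 356·17 + 224·(-27) = 4)
The row with r = 4 (the gcd) gives the Bezout coefficients s = 17, t = -27.
Result: 356 · (17) + 224 · (-27) = 4.

gcd(356, 224) = 4; s = 17, t = -27 (check: 356·17 + 224·(-27) = 4).


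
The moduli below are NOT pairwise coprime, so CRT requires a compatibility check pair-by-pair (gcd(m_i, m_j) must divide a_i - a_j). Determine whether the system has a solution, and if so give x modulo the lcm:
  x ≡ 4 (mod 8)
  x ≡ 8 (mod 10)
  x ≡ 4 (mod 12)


Moduli 8, 10, 12 are not pairwise coprime, so CRT works modulo lcm(m_i) when all pairwise compatibility conditions hold.
Pairwise compatibility: gcd(m_i, m_j) must divide a_i - a_j for every pair.
Merge one congruence at a time:
  Start: x ≡ 4 (mod 8).
  Combine with x ≡ 8 (mod 10): gcd(8, 10) = 2; 8 - 4 = 4, which IS divisible by 2, so compatible.
    Write x = 4 + 8·t and substitute into x ≡ 8 (mod 10): 8·t ≡ 8 − 4 = 4 (mod 10).
    Divide the congruence (and modulus) by g = 2: 4·t ≡ 2 (mod 5).
    The inverse of 4 mod 5 is 4 (since 4·4 = 16 = 3·5 + 1), so t ≡ 4·2 = 8 ≡ 3 (mod 5).
    Then x = 4 + 8·3 = 28, valid modulo lcm(8, 10) = 40: x ≡ 28 (mod 40).
  Combine with x ≡ 4 (mod 12): gcd(40, 12) = 4; 4 - 28 = -24, which IS divisible by 4, so compatible.
    Write x = 28 + 40·t and substitute into x ≡ 4 (mod 12): 40·t ≡ 4 − 28 = -24 (mod 12).
    Divide the congruence (and modulus) by g = 4: 10·t ≡ -6 (mod 3).
    Reduce coefficients mod 3: 1·t ≡ 0 (mod 3).
    So t ≡ 0 (mod 3).
    Then x = 28 + 40·0 = 28, valid modulo lcm(40, 12) = 120: x ≡ 28 (mod 120).
Verify: 28 mod 8 = 4, 28 mod 10 = 8, 28 mod 12 = 4.

x ≡ 28 (mod 120).


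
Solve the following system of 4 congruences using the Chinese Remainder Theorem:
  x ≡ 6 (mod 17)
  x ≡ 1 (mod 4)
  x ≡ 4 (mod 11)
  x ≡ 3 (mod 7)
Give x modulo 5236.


Product of moduli M = 17 · 4 · 11 · 7 = 5236.
Merge one congruence at a time:
  Start: x ≡ 6 (mod 17).
  Combine with x ≡ 1 (mod 4); new modulus lcm = 68.
    Write x = 6 + 17·t and substitute into x ≡ 1 (mod 4): 17·t ≡ 1 − 6 = -5 (mod 4).
    Reduce coefficients mod 4: 1·t ≡ 3 (mod 4).
    So t ≡ 3 (mod 4).
    Then x = 6 + 17·3 = 57, valid modulo lcm(17, 4) = 68: x ≡ 57 (mod 68).
  Combine with x ≡ 4 (mod 11); new modulus lcm = 748.
    Write x = 57 + 68·t and substitute into x ≡ 4 (mod 11): 68·t ≡ 4 − 57 = -53 (mod 11).
    Reduce coefficients mod 11: 2·t ≡ 2 (mod 11).
    The inverse of 2 mod 11 is 6 (since 2·6 = 12 = 1·11 + 1), so t ≡ 6·2 = 12 ≡ 1 (mod 11).
    Then x = 57 + 68·1 = 125, valid modulo lcm(68, 11) = 748: x ≡ 125 (mod 748).
  Combine with x ≡ 3 (mod 7); new modulus lcm = 5236.
    Write x = 125 + 748·t and substitute into x ≡ 3 (mod 7): 748·t ≡ 3 − 125 = -122 (mod 7).
    Reduce coefficients mod 7: 6·t ≡ 4 (mod 7).
    The inverse of 6 mod 7 is 6 (since 6·6 = 36 = 5·7 + 1), so t ≡ 6·4 = 24 ≡ 3 (mod 7).
    Then x = 125 + 748·3 = 2369, valid modulo lcm(748, 7) = 5236: x ≡ 2369 (mod 5236).
Verify against each original: 2369 mod 17 = 6, 2369 mod 4 = 1, 2369 mod 11 = 4, 2369 mod 7 = 3.

x ≡ 2369 (mod 5236).
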